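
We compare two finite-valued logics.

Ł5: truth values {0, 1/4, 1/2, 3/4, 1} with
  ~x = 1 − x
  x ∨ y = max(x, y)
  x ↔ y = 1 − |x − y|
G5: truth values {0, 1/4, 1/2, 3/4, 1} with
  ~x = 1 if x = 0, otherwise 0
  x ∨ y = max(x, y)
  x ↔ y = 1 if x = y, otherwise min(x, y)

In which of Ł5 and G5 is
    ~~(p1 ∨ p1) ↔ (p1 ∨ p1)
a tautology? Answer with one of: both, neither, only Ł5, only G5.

only Ł5

In Ł5: every assignment gives 1 — tautology.
In G5: at p1 = 1/4 the value is 1/4 — not a tautology.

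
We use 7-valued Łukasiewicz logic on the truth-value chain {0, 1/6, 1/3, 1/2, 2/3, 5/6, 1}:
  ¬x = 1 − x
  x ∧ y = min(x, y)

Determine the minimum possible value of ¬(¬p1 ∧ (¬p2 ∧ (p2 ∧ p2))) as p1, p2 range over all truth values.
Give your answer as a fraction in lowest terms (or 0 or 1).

1/2

Take p1 = 0, p2 = 1/2:
¬p1 = ¬0 = 1
¬p2 = ¬1/2 = 1/2
p2 ∧ p2 = 1/2 ∧ 1/2 = 1/2
¬p2 ∧ (p2 ∧ p2) = 1/2 ∧ 1/2 = 1/2
¬p1 ∧ (¬p2 ∧ (p2 ∧ p2)) = 1 ∧ 1/2 = 1/2
¬(¬p1 ∧ (¬p2 ∧ (p2 ∧ p2))) = ¬1/2 = 1/2
No assignment yields a value below 1/2, so this is the minimum.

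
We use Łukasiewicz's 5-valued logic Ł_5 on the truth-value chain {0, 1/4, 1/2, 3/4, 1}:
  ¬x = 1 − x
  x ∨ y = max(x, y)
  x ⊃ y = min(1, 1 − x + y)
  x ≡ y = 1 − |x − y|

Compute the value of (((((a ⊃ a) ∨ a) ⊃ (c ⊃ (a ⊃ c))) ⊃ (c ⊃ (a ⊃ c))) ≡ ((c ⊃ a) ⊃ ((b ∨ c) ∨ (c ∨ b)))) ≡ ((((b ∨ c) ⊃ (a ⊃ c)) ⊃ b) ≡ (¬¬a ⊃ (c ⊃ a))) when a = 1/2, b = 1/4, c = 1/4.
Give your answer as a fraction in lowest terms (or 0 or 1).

a ⊃ a = 1/2 ⊃ 1/2 = 1
(a ⊃ a) ∨ a = 1 ∨ 1/2 = 1
a ⊃ c = 1/2 ⊃ 1/4 = 3/4
c ⊃ (a ⊃ c) = 1/4 ⊃ 3/4 = 1
((a ⊃ a) ∨ a) ⊃ (c ⊃ (a ⊃ c)) = 1 ⊃ 1 = 1
a ⊃ c = 1/2 ⊃ 1/4 = 3/4
c ⊃ (a ⊃ c) = 1/4 ⊃ 3/4 = 1
(((a ⊃ a) ∨ a) ⊃ (c ⊃ (a ⊃ c))) ⊃ (c ⊃ (a ⊃ c)) = 1 ⊃ 1 = 1
c ⊃ a = 1/4 ⊃ 1/2 = 1
b ∨ c = 1/4 ∨ 1/4 = 1/4
c ∨ b = 1/4 ∨ 1/4 = 1/4
(b ∨ c) ∨ (c ∨ b) = 1/4 ∨ 1/4 = 1/4
(c ⊃ a) ⊃ ((b ∨ c) ∨ (c ∨ b)) = 1 ⊃ 1/4 = 1/4
((((a ⊃ a) ∨ a) ⊃ (c ⊃ (a ⊃ c))) ⊃ (c ⊃ (a ⊃ c))) ≡ ((c ⊃ a) ⊃ ((b ∨ c) ∨ (c ∨ b))) = 1 ≡ 1/4 = 1/4
b ∨ c = 1/4 ∨ 1/4 = 1/4
a ⊃ c = 1/2 ⊃ 1/4 = 3/4
(b ∨ c) ⊃ (a ⊃ c) = 1/4 ⊃ 3/4 = 1
((b ∨ c) ⊃ (a ⊃ c)) ⊃ b = 1 ⊃ 1/4 = 1/4
¬a = ¬1/2 = 1/2
¬¬a = ¬1/2 = 1/2
c ⊃ a = 1/4 ⊃ 1/2 = 1
¬¬a ⊃ (c ⊃ a) = 1/2 ⊃ 1 = 1
(((b ∨ c) ⊃ (a ⊃ c)) ⊃ b) ≡ (¬¬a ⊃ (c ⊃ a)) = 1/4 ≡ 1 = 1/4
(((((a ⊃ a) ∨ a) ⊃ (c ⊃ (a ⊃ c))) ⊃ (c ⊃ (a ⊃ c))) ≡ ((c ⊃ a) ⊃ ((b ∨ c) ∨ (c ∨ b)))) ≡ ((((b ∨ c) ⊃ (a ⊃ c)) ⊃ b) ≡ (¬¬a ⊃ (c ⊃ a))) = 1/4 ≡ 1/4 = 1

1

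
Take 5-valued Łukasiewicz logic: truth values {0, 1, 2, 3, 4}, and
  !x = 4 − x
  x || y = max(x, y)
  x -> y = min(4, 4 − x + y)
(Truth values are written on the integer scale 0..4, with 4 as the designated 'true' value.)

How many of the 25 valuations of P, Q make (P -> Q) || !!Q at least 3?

value 4: 15 assignments (counts)
value 3: 4 assignments (counts)
value 2: 3 assignments
value 1: 2 assignments
value 0: 1 assignment
So 19 of the 25 assignments meet the threshold.

19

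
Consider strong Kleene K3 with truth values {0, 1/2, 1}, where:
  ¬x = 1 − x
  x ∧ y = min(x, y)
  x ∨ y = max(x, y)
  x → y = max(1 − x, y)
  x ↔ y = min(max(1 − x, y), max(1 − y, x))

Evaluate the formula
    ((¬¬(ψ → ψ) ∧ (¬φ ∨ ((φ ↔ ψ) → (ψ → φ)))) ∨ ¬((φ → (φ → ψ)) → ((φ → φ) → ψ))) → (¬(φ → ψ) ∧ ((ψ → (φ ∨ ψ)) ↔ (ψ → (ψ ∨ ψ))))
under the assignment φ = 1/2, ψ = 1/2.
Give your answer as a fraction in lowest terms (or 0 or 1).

ψ → ψ = 1/2 → 1/2 = 1/2
¬(ψ → ψ) = ¬1/2 = 1/2
¬¬(ψ → ψ) = ¬1/2 = 1/2
¬φ = ¬1/2 = 1/2
φ ↔ ψ = 1/2 ↔ 1/2 = 1/2
ψ → φ = 1/2 → 1/2 = 1/2
(φ ↔ ψ) → (ψ → φ) = 1/2 → 1/2 = 1/2
¬φ ∨ ((φ ↔ ψ) → (ψ → φ)) = 1/2 ∨ 1/2 = 1/2
¬¬(ψ → ψ) ∧ (¬φ ∨ ((φ ↔ ψ) → (ψ → φ))) = 1/2 ∧ 1/2 = 1/2
φ → ψ = 1/2 → 1/2 = 1/2
φ → (φ → ψ) = 1/2 → 1/2 = 1/2
φ → φ = 1/2 → 1/2 = 1/2
(φ → φ) → ψ = 1/2 → 1/2 = 1/2
(φ → (φ → ψ)) → ((φ → φ) → ψ) = 1/2 → 1/2 = 1/2
¬((φ → (φ → ψ)) → ((φ → φ) → ψ)) = ¬1/2 = 1/2
(¬¬(ψ → ψ) ∧ (¬φ ∨ ((φ ↔ ψ) → (ψ → φ)))) ∨ ¬((φ → (φ → ψ)) → ((φ → φ) → ψ)) = 1/2 ∨ 1/2 = 1/2
φ → ψ = 1/2 → 1/2 = 1/2
¬(φ → ψ) = ¬1/2 = 1/2
φ ∨ ψ = 1/2 ∨ 1/2 = 1/2
ψ → (φ ∨ ψ) = 1/2 → 1/2 = 1/2
ψ ∨ ψ = 1/2 ∨ 1/2 = 1/2
ψ → (ψ ∨ ψ) = 1/2 → 1/2 = 1/2
(ψ → (φ ∨ ψ)) ↔ (ψ → (ψ ∨ ψ)) = 1/2 ↔ 1/2 = 1/2
¬(φ → ψ) ∧ ((ψ → (φ ∨ ψ)) ↔ (ψ → (ψ ∨ ψ))) = 1/2 ∧ 1/2 = 1/2
((¬¬(ψ → ψ) ∧ (¬φ ∨ ((φ ↔ ψ) → (ψ → φ)))) ∨ ¬((φ → (φ → ψ)) → ((φ → φ) → ψ))) → (¬(φ → ψ) ∧ ((ψ → (φ ∨ ψ)) ↔ (ψ → (ψ ∨ ψ)))) = 1/2 → 1/2 = 1/2

1/2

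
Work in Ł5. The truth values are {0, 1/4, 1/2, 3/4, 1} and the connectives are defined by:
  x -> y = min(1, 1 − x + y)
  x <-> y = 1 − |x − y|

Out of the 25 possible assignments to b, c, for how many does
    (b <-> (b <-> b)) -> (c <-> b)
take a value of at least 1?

19

value 1: 19 assignments (counts)
value 3/4: 2 assignments
value 1/2: 2 assignments
value 1/4: 1 assignment
value 0: 1 assignment
So 19 of the 25 assignments meet the threshold.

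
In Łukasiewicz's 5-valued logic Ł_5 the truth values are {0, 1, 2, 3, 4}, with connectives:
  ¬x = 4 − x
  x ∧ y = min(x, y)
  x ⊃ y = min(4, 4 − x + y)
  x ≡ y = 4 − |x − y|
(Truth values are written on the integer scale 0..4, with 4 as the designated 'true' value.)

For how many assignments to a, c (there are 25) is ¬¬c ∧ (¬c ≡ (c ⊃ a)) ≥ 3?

4

value 4: 1 assignment (counts)
value 3: 3 assignments (counts)
value 2: 7 assignments
value 1: 8 assignments
value 0: 6 assignments
So 4 of the 25 assignments meet the threshold.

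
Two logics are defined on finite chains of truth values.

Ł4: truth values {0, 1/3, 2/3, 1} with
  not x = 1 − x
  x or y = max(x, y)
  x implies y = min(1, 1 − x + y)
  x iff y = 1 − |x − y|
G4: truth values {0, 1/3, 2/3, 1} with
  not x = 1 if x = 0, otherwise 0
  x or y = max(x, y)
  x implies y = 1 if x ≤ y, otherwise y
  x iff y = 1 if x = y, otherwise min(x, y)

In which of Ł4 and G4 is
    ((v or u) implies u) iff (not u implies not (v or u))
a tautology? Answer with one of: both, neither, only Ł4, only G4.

In Ł4: every assignment gives 1 — tautology.
In G4: at u = 1/3, v = 2/3 the value is 1/3 — not a tautology.

only Ł4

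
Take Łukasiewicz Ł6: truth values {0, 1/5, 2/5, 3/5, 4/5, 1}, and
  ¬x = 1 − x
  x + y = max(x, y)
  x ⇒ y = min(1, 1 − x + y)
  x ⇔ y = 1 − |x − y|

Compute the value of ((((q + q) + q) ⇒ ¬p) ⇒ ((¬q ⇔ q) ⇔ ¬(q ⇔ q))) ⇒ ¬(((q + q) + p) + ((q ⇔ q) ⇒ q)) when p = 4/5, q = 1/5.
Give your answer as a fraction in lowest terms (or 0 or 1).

3/5

q + q = 1/5 + 1/5 = 1/5
(q + q) + q = 1/5 + 1/5 = 1/5
¬p = ¬4/5 = 1/5
((q + q) + q) ⇒ ¬p = 1/5 ⇒ 1/5 = 1
¬q = ¬1/5 = 4/5
¬q ⇔ q = 4/5 ⇔ 1/5 = 2/5
q ⇔ q = 1/5 ⇔ 1/5 = 1
¬(q ⇔ q) = ¬1 = 0
(¬q ⇔ q) ⇔ ¬(q ⇔ q) = 2/5 ⇔ 0 = 3/5
(((q + q) + q) ⇒ ¬p) ⇒ ((¬q ⇔ q) ⇔ ¬(q ⇔ q)) = 1 ⇒ 3/5 = 3/5
q + q = 1/5 + 1/5 = 1/5
(q + q) + p = 1/5 + 4/5 = 4/5
q ⇔ q = 1/5 ⇔ 1/5 = 1
(q ⇔ q) ⇒ q = 1 ⇒ 1/5 = 1/5
((q + q) + p) + ((q ⇔ q) ⇒ q) = 4/5 + 1/5 = 4/5
¬(((q + q) + p) + ((q ⇔ q) ⇒ q)) = ¬4/5 = 1/5
((((q + q) + q) ⇒ ¬p) ⇒ ((¬q ⇔ q) ⇔ ¬(q ⇔ q))) ⇒ ¬(((q + q) + p) + ((q ⇔ q) ⇒ q)) = 3/5 ⇒ 1/5 = 3/5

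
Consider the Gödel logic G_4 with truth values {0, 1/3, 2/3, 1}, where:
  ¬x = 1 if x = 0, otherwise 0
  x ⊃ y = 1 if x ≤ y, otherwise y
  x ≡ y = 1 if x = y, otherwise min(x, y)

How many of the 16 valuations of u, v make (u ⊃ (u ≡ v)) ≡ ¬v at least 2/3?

1

u = 0, v = 0 ↦ 1  ≥
u = 0, v = 1/3 ↦ 0  <
u = 0, v = 2/3 ↦ 0  <
u = 0, v = 1 ↦ 0  <
u = 1/3, v = 0 ↦ 0  <
u = 1/3, v = 1/3 ↦ 0  <
u = 1/3, v = 2/3 ↦ 0  <
u = 1/3, v = 1 ↦ 0  <
u = 2/3, v = 0 ↦ 0  <
u = 2/3, v = 1/3 ↦ 0  <
u = 2/3, v = 2/3 ↦ 0  <
u = 2/3, v = 1 ↦ 0  <
u = 1, v = 0 ↦ 0  <
u = 1, v = 1/3 ↦ 0  <
u = 1, v = 2/3 ↦ 0  <
u = 1, v = 1 ↦ 0  <
So 1 of the 16 assignments meets the threshold.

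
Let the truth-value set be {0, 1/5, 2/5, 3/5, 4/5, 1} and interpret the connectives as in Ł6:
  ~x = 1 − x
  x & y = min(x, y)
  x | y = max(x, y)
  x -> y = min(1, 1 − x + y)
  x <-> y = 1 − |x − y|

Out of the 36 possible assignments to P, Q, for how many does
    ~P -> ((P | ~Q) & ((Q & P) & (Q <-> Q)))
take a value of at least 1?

15

value 1: 15 assignments (counts)
value 4/5: 6 assignments
value 3/5: 2 assignments
value 2/5: 6 assignments
value 1/5: 1 assignment
value 0: 6 assignments
So 15 of the 36 assignments meet the threshold.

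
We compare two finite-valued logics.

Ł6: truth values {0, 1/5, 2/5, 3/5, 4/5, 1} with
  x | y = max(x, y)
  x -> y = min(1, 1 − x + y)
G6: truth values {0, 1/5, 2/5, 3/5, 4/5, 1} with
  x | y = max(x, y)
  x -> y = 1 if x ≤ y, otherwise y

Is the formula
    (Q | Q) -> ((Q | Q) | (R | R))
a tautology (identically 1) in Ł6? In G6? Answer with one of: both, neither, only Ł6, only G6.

In Ł6: every assignment gives 1 — tautology.
In G6: every assignment gives 1 — tautology.

both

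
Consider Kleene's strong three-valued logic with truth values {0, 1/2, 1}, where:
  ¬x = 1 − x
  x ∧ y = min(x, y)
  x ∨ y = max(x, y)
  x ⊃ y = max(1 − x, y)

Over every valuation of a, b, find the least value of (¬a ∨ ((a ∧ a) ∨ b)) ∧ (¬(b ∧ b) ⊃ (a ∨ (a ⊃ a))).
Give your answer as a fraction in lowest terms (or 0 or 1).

1/2

Take a = 1/2, b = 0:
¬a = ¬1/2 = 1/2
a ∧ a = 1/2 ∧ 1/2 = 1/2
(a ∧ a) ∨ b = 1/2 ∨ 0 = 1/2
¬a ∨ ((a ∧ a) ∨ b) = 1/2 ∨ 1/2 = 1/2
b ∧ b = 0 ∧ 0 = 0
¬(b ∧ b) = ¬0 = 1
a ⊃ a = 1/2 ⊃ 1/2 = 1/2
a ∨ (a ⊃ a) = 1/2 ∨ 1/2 = 1/2
¬(b ∧ b) ⊃ (a ∨ (a ⊃ a)) = 1 ⊃ 1/2 = 1/2
(¬a ∨ ((a ∧ a) ∨ b)) ∧ (¬(b ∧ b) ⊃ (a ∨ (a ⊃ a))) = 1/2 ∧ 1/2 = 1/2
No assignment yields a value below 1/2, so this is the minimum.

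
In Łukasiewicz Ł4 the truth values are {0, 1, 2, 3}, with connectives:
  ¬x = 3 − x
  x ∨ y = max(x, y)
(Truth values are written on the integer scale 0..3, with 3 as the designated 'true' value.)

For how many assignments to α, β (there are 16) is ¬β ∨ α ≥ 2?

α = 0, β = 0 ↦ 3  ≥
α = 0, β = 1 ↦ 2  ≥
α = 0, β = 2 ↦ 1  <
α = 0, β = 3 ↦ 0  <
α = 1, β = 0 ↦ 3  ≥
α = 1, β = 1 ↦ 2  ≥
α = 1, β = 2 ↦ 1  <
α = 1, β = 3 ↦ 1  <
α = 2, β = 0 ↦ 3  ≥
α = 2, β = 1 ↦ 2  ≥
α = 2, β = 2 ↦ 2  ≥
α = 2, β = 3 ↦ 2  ≥
α = 3, β = 0 ↦ 3  ≥
α = 3, β = 1 ↦ 3  ≥
α = 3, β = 2 ↦ 3  ≥
α = 3, β = 3 ↦ 3  ≥
So 12 of the 16 assignments meet the threshold.

12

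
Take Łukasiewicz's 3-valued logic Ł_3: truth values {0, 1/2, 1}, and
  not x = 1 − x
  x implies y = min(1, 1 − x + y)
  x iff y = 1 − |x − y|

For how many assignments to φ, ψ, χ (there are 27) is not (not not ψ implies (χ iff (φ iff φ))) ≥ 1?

value 1: 3 assignments (counts)
value 1/2: 6 assignments
value 0: 18 assignments
So 3 of the 27 assignments meet the threshold.

3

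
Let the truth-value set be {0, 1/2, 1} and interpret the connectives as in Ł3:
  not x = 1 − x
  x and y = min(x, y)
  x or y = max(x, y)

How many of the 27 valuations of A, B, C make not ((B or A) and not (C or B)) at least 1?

17

value 1: 17 assignments (counts)
value 1/2: 9 assignments
value 0: 1 assignment
So 17 of the 27 assignments meet the threshold.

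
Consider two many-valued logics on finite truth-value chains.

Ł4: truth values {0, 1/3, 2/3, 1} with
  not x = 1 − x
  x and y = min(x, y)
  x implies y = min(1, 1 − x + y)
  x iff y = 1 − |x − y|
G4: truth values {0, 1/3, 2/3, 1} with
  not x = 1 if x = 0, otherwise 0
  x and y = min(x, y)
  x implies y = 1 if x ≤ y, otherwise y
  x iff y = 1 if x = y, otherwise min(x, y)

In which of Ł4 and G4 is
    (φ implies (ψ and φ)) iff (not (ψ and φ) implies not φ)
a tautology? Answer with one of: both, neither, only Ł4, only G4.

In Ł4: every assignment gives 1 — tautology.
In G4: at φ = 2/3, ψ = 1/3 the value is 1/3 — not a tautology.

only Ł4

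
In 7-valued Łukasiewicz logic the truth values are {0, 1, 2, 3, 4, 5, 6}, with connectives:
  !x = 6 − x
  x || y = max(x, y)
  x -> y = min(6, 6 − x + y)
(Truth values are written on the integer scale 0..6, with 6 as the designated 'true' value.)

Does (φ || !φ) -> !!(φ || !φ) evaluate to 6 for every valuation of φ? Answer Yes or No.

φ = 0 ↦ 6
φ = 1 ↦ 6
φ = 2 ↦ 6
φ = 3 ↦ 6
φ = 4 ↦ 6
φ = 5 ↦ 6
φ = 6 ↦ 6
Every assignment gives a value ≥ 6.

Yes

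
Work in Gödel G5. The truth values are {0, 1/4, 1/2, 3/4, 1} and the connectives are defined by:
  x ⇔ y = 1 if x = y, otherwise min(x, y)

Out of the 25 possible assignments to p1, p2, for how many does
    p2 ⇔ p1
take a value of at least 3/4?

value 1: 5 assignments (counts)
value 3/4: 2 assignments (counts)
value 1/2: 4 assignments
value 1/4: 6 assignments
value 0: 8 assignments
So 7 of the 25 assignments meet the threshold.

7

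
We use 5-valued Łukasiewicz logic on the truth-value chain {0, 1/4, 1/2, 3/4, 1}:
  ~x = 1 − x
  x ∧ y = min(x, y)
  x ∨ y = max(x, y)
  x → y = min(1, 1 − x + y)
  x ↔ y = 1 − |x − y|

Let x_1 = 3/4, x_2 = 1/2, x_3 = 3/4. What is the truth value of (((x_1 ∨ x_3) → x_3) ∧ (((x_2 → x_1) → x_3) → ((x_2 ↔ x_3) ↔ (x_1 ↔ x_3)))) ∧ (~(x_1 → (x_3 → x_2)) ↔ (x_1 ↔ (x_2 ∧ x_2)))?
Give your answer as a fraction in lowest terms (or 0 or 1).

1/4

x_1 ∨ x_3 = 3/4 ∨ 3/4 = 3/4
(x_1 ∨ x_3) → x_3 = 3/4 → 3/4 = 1
x_2 → x_1 = 1/2 → 3/4 = 1
(x_2 → x_1) → x_3 = 1 → 3/4 = 3/4
x_2 ↔ x_3 = 1/2 ↔ 3/4 = 3/4
x_1 ↔ x_3 = 3/4 ↔ 3/4 = 1
(x_2 ↔ x_3) ↔ (x_1 ↔ x_3) = 3/4 ↔ 1 = 3/4
((x_2 → x_1) → x_3) → ((x_2 ↔ x_3) ↔ (x_1 ↔ x_3)) = 3/4 → 3/4 = 1
((x_1 ∨ x_3) → x_3) ∧ (((x_2 → x_1) → x_3) → ((x_2 ↔ x_3) ↔ (x_1 ↔ x_3))) = 1 ∧ 1 = 1
x_3 → x_2 = 3/4 → 1/2 = 3/4
x_1 → (x_3 → x_2) = 3/4 → 3/4 = 1
~(x_1 → (x_3 → x_2)) = ~1 = 0
x_2 ∧ x_2 = 1/2 ∧ 1/2 = 1/2
x_1 ↔ (x_2 ∧ x_2) = 3/4 ↔ 1/2 = 3/4
~(x_1 → (x_3 → x_2)) ↔ (x_1 ↔ (x_2 ∧ x_2)) = 0 ↔ 3/4 = 1/4
(((x_1 ∨ x_3) → x_3) ∧ (((x_2 → x_1) → x_3) → ((x_2 ↔ x_3) ↔ (x_1 ↔ x_3)))) ∧ (~(x_1 → (x_3 → x_2)) ↔ (x_1 ↔ (x_2 ∧ x_2))) = 1 ∧ 1/4 = 1/4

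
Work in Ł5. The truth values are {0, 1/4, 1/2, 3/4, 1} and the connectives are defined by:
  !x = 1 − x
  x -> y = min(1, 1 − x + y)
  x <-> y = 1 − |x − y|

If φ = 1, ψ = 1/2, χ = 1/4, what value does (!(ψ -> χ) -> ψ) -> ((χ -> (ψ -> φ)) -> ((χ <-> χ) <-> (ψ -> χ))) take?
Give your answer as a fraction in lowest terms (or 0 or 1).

ψ -> χ = 1/2 -> 1/4 = 3/4
!(ψ -> χ) = !3/4 = 1/4
!(ψ -> χ) -> ψ = 1/4 -> 1/2 = 1
ψ -> φ = 1/2 -> 1 = 1
χ -> (ψ -> φ) = 1/4 -> 1 = 1
χ <-> χ = 1/4 <-> 1/4 = 1
ψ -> χ = 1/2 -> 1/4 = 3/4
(χ <-> χ) <-> (ψ -> χ) = 1 <-> 3/4 = 3/4
(χ -> (ψ -> φ)) -> ((χ <-> χ) <-> (ψ -> χ)) = 1 -> 3/4 = 3/4
(!(ψ -> χ) -> ψ) -> ((χ -> (ψ -> φ)) -> ((χ <-> χ) <-> (ψ -> χ))) = 1 -> 3/4 = 3/4

3/4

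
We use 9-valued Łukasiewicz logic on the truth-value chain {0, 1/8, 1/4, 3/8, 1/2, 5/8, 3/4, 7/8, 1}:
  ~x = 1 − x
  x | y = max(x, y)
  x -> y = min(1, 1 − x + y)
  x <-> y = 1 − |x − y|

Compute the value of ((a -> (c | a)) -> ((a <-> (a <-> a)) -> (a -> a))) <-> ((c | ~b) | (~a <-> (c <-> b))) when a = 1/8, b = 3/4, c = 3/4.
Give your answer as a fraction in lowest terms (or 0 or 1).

7/8

c | a = 3/4 | 1/8 = 3/4
a -> (c | a) = 1/8 -> 3/4 = 1
a <-> a = 1/8 <-> 1/8 = 1
a <-> (a <-> a) = 1/8 <-> 1 = 1/8
a -> a = 1/8 -> 1/8 = 1
(a <-> (a <-> a)) -> (a -> a) = 1/8 -> 1 = 1
(a -> (c | a)) -> ((a <-> (a <-> a)) -> (a -> a)) = 1 -> 1 = 1
~b = ~3/4 = 1/4
c | ~b = 3/4 | 1/4 = 3/4
~a = ~1/8 = 7/8
c <-> b = 3/4 <-> 3/4 = 1
~a <-> (c <-> b) = 7/8 <-> 1 = 7/8
(c | ~b) | (~a <-> (c <-> b)) = 3/4 | 7/8 = 7/8
((a -> (c | a)) -> ((a <-> (a <-> a)) -> (a -> a))) <-> ((c | ~b) | (~a <-> (c <-> b))) = 1 <-> 7/8 = 7/8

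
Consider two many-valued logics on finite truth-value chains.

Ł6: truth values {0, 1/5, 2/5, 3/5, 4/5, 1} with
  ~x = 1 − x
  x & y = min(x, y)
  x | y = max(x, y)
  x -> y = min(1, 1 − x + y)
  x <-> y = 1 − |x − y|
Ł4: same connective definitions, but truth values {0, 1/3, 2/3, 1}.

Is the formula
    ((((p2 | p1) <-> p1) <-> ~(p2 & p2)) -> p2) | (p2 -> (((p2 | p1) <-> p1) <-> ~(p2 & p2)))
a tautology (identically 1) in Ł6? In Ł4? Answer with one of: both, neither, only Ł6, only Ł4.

In Ł6: every assignment gives 1 — tautology.
In Ł4: every assignment gives 1 — tautology.

both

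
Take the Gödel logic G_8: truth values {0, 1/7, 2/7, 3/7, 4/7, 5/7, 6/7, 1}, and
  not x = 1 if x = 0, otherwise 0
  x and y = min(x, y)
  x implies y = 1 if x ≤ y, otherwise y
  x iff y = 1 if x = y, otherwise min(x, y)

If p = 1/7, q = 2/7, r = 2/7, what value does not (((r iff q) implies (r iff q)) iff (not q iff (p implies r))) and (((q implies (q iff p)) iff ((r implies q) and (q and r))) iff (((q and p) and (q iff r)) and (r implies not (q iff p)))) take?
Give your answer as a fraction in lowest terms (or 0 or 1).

r iff q = 2/7 iff 2/7 = 1
r iff q = 2/7 iff 2/7 = 1
(r iff q) implies (r iff q) = 1 implies 1 = 1
not q = not 2/7 = 0
p implies r = 1/7 implies 2/7 = 1
not q iff (p implies r) = 0 iff 1 = 0
((r iff q) implies (r iff q)) iff (not q iff (p implies r)) = 1 iff 0 = 0
not (((r iff q) implies (r iff q)) iff (not q iff (p implies r))) = not 0 = 1
q iff p = 2/7 iff 1/7 = 1/7
q implies (q iff p) = 2/7 implies 1/7 = 1/7
r implies q = 2/7 implies 2/7 = 1
q and r = 2/7 and 2/7 = 2/7
(r implies q) and (q and r) = 1 and 2/7 = 2/7
(q implies (q iff p)) iff ((r implies q) and (q and r)) = 1/7 iff 2/7 = 1/7
q and p = 2/7 and 1/7 = 1/7
q iff r = 2/7 iff 2/7 = 1
(q and p) and (q iff r) = 1/7 and 1 = 1/7
q iff p = 2/7 iff 1/7 = 1/7
not (q iff p) = not 1/7 = 0
r implies not (q iff p) = 2/7 implies 0 = 0
((q and p) and (q iff r)) and (r implies not (q iff p)) = 1/7 and 0 = 0
((q implies (q iff p)) iff ((r implies q) and (q and r))) iff (((q and p) and (q iff r)) and (r implies not (q iff p))) = 1/7 iff 0 = 0
not (((r iff q) implies (r iff q)) iff (not q iff (p implies r))) and (((q implies (q iff p)) iff ((r implies q) and (q and r))) iff (((q and p) and (q iff r)) and (r implies not (q iff p)))) = 1 and 0 = 0

0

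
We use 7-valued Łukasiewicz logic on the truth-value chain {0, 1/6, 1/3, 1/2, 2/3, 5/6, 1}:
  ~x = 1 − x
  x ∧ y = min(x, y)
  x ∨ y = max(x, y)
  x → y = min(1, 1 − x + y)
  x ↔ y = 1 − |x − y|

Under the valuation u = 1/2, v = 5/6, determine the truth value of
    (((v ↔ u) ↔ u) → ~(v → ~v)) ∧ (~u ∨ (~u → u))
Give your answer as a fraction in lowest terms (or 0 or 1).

v ↔ u = 5/6 ↔ 1/2 = 2/3
(v ↔ u) ↔ u = 2/3 ↔ 1/2 = 5/6
~v = ~5/6 = 1/6
v → ~v = 5/6 → 1/6 = 1/3
~(v → ~v) = ~1/3 = 2/3
((v ↔ u) ↔ u) → ~(v → ~v) = 5/6 → 2/3 = 5/6
~u = ~1/2 = 1/2
~u = ~1/2 = 1/2
~u → u = 1/2 → 1/2 = 1
~u ∨ (~u → u) = 1/2 ∨ 1 = 1
(((v ↔ u) ↔ u) → ~(v → ~v)) ∧ (~u ∨ (~u → u)) = 5/6 ∧ 1 = 5/6

5/6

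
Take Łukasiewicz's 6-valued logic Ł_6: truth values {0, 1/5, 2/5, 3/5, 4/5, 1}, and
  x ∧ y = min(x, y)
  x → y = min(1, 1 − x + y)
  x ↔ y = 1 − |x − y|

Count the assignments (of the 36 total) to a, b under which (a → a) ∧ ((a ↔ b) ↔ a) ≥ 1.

value 1: 8 assignments (counts)
value 4/5: 10 assignments
value 3/5: 7 assignments
value 2/5: 6 assignments
value 1/5: 3 assignments
value 0: 2 assignments
So 8 of the 36 assignments meet the threshold.

8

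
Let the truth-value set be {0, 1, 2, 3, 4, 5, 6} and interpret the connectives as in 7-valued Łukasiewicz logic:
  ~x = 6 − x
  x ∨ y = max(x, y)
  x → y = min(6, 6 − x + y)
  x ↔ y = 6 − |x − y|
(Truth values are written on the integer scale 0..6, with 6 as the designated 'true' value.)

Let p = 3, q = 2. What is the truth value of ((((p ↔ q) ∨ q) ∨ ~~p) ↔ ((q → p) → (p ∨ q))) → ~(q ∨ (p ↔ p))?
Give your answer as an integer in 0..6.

2

p ↔ q = 3 ↔ 2 = 5
(p ↔ q) ∨ q = 5 ∨ 2 = 5
~p = ~3 = 3
~~p = ~3 = 3
((p ↔ q) ∨ q) ∨ ~~p = 5 ∨ 3 = 5
q → p = 2 → 3 = 6
p ∨ q = 3 ∨ 2 = 3
(q → p) → (p ∨ q) = 6 → 3 = 3
(((p ↔ q) ∨ q) ∨ ~~p) ↔ ((q → p) → (p ∨ q)) = 5 ↔ 3 = 4
p ↔ p = 3 ↔ 3 = 6
q ∨ (p ↔ p) = 2 ∨ 6 = 6
~(q ∨ (p ↔ p)) = ~6 = 0
((((p ↔ q) ∨ q) ∨ ~~p) ↔ ((q → p) → (p ∨ q))) → ~(q ∨ (p ↔ p)) = 4 → 0 = 2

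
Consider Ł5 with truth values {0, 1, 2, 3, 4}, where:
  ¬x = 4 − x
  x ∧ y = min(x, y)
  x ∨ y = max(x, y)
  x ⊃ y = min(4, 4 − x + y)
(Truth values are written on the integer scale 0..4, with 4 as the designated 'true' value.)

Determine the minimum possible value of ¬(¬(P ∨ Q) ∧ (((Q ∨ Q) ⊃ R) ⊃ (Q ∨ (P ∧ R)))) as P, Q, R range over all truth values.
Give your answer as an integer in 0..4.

Take P = 0, Q = 1, R = 0:
P ∨ Q = 0 ∨ 1 = 1
¬(P ∨ Q) = ¬1 = 3
Q ∨ Q = 1 ∨ 1 = 1
(Q ∨ Q) ⊃ R = 1 ⊃ 0 = 3
P ∧ R = 0 ∧ 0 = 0
Q ∨ (P ∧ R) = 1 ∨ 0 = 1
((Q ∨ Q) ⊃ R) ⊃ (Q ∨ (P ∧ R)) = 3 ⊃ 1 = 2
¬(P ∨ Q) ∧ (((Q ∨ Q) ⊃ R) ⊃ (Q ∨ (P ∧ R))) = 3 ∧ 2 = 2
¬(¬(P ∨ Q) ∧ (((Q ∨ Q) ⊃ R) ⊃ (Q ∨ (P ∧ R)))) = ¬2 = 2
No assignment yields a value below 2, so this is the minimum.

2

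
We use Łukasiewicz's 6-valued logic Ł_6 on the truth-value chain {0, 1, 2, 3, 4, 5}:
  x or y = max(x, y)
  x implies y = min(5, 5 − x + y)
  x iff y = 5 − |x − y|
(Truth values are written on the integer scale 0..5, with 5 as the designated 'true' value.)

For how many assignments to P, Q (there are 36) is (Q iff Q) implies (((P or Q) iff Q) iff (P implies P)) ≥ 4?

value 5: 21 assignments (counts)
value 4: 5 assignments (counts)
value 3: 4 assignments
value 2: 3 assignments
value 1: 2 assignments
value 0: 1 assignment
So 26 of the 36 assignments meet the threshold.

26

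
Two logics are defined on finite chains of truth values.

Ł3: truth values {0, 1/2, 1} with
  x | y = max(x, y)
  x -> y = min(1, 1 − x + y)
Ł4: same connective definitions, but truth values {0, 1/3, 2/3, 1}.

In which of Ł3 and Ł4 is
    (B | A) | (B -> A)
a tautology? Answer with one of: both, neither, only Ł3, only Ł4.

In Ł3: at A = 0, B = 1/2 the value is 1/2 — not a tautology.
In Ł4: at A = 0, B = 1/3 the value is 2/3 — not a tautology.

neither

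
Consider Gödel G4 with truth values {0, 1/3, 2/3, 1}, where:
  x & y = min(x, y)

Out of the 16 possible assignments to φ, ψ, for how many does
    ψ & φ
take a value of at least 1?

φ = 0, ψ = 0 ↦ 0  <
φ = 0, ψ = 1/3 ↦ 0  <
φ = 0, ψ = 2/3 ↦ 0  <
φ = 0, ψ = 1 ↦ 0  <
φ = 1/3, ψ = 0 ↦ 0  <
φ = 1/3, ψ = 1/3 ↦ 1/3  <
φ = 1/3, ψ = 2/3 ↦ 1/3  <
φ = 1/3, ψ = 1 ↦ 1/3  <
φ = 2/3, ψ = 0 ↦ 0  <
φ = 2/3, ψ = 1/3 ↦ 1/3  <
φ = 2/3, ψ = 2/3 ↦ 2/3  <
φ = 2/3, ψ = 1 ↦ 2/3  <
φ = 1, ψ = 0 ↦ 0  <
φ = 1, ψ = 1/3 ↦ 1/3  <
φ = 1, ψ = 2/3 ↦ 2/3  <
φ = 1, ψ = 1 ↦ 1  ≥
So 1 of the 16 assignments meets the threshold.

1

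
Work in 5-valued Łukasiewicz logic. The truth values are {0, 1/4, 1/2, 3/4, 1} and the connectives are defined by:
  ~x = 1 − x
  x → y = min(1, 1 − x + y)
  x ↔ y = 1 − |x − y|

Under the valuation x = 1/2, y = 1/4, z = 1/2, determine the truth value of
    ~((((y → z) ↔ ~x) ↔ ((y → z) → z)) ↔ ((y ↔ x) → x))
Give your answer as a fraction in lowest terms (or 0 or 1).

y → z = 1/4 → 1/2 = 1
~x = ~1/2 = 1/2
(y → z) ↔ ~x = 1 ↔ 1/2 = 1/2
y → z = 1/4 → 1/2 = 1
(y → z) → z = 1 → 1/2 = 1/2
((y → z) ↔ ~x) ↔ ((y → z) → z) = 1/2 ↔ 1/2 = 1
y ↔ x = 1/4 ↔ 1/2 = 3/4
(y ↔ x) → x = 3/4 → 1/2 = 3/4
(((y → z) ↔ ~x) ↔ ((y → z) → z)) ↔ ((y ↔ x) → x) = 1 ↔ 3/4 = 3/4
~((((y → z) ↔ ~x) ↔ ((y → z) → z)) ↔ ((y ↔ x) → x)) = ~3/4 = 1/4

1/4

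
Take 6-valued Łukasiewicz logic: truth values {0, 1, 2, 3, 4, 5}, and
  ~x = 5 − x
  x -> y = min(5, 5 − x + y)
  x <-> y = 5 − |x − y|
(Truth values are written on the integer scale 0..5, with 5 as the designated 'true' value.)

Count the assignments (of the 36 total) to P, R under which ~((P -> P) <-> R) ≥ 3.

18

value 5: 6 assignments (counts)
value 4: 6 assignments (counts)
value 3: 6 assignments (counts)
value 2: 6 assignments
value 1: 6 assignments
value 0: 6 assignments
So 18 of the 36 assignments meet the threshold.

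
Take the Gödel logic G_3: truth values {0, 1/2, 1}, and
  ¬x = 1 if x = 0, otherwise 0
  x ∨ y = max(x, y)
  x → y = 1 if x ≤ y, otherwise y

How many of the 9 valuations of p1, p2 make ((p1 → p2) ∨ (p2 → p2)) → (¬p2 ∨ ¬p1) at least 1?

5

p1 = 0, p2 = 0 ↦ 1  ≥
p1 = 0, p2 = 1/2 ↦ 1  ≥
p1 = 0, p2 = 1 ↦ 1  ≥
p1 = 1/2, p2 = 0 ↦ 1  ≥
p1 = 1/2, p2 = 1/2 ↦ 0  <
p1 = 1/2, p2 = 1 ↦ 0  <
p1 = 1, p2 = 0 ↦ 1  ≥
p1 = 1, p2 = 1/2 ↦ 0  <
p1 = 1, p2 = 1 ↦ 0  <
So 5 of the 9 assignments meet the threshold.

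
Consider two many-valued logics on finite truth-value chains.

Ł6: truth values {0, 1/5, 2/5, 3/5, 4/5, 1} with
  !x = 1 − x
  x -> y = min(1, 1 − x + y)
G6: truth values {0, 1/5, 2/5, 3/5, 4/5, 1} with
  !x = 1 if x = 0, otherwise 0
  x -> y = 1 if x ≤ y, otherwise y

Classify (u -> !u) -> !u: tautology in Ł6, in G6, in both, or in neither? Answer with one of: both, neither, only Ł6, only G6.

In Ł6: at u = 1/5 the value is 4/5 — not a tautology.
In G6: every assignment gives 1 — tautology.

only G6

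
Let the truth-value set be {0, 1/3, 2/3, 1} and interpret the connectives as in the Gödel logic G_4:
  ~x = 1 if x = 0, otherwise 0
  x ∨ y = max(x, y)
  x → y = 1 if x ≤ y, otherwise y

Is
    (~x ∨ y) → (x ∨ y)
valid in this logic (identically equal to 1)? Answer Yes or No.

No

Counterexample: take x = 0, y = 0.
~x = ~0 = 1
~x ∨ y = 1 ∨ 0 = 1
x ∨ y = 0 ∨ 0 = 0
(~x ∨ y) → (x ∨ y) = 1 → 0 = 0
This gives 0 ≠ 1.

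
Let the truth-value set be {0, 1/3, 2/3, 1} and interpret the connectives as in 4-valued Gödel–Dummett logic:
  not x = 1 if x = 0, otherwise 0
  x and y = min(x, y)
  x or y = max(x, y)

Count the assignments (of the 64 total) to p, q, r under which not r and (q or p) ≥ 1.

value 1: 7 assignments (counts)
value 2/3: 5 assignments
value 1/3: 3 assignments
value 0: 49 assignments
So 7 of the 64 assignments meet the threshold.

7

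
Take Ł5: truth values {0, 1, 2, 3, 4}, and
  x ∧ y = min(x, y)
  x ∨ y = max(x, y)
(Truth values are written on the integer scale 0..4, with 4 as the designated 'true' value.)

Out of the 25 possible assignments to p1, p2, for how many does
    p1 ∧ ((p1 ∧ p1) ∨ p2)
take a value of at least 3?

value 4: 5 assignments (counts)
value 3: 5 assignments (counts)
value 2: 5 assignments
value 1: 5 assignments
value 0: 5 assignments
So 10 of the 25 assignments meet the threshold.

10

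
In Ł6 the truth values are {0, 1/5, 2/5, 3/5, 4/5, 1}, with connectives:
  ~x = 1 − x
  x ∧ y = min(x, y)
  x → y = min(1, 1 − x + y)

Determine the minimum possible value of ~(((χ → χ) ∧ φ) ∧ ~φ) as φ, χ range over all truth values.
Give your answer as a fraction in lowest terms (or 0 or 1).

Take φ = 2/5, χ = 0:
χ → χ = 0 → 0 = 1
(χ → χ) ∧ φ = 1 ∧ 2/5 = 2/5
~φ = ~2/5 = 3/5
((χ → χ) ∧ φ) ∧ ~φ = 2/5 ∧ 3/5 = 2/5
~(((χ → χ) ∧ φ) ∧ ~φ) = ~2/5 = 3/5
No assignment yields a value below 3/5, so this is the minimum.

3/5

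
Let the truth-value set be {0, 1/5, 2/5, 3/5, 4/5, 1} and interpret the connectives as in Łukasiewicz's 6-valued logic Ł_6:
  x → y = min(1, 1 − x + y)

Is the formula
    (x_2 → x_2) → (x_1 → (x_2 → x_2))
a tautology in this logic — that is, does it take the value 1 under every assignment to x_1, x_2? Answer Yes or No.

At x_1 = 3/5, x_2 = 0, for instance:
x_2 → x_2 = 0 → 0 = 1
x_1 → (x_2 → x_2) = 3/5 → 1 = 1
(x_2 → x_2) → (x_1 → (x_2 → x_2)) = 1 → 1 = 1
and checking the remaining 35 assignments likewise gives ≥ 1 in every case.

Yes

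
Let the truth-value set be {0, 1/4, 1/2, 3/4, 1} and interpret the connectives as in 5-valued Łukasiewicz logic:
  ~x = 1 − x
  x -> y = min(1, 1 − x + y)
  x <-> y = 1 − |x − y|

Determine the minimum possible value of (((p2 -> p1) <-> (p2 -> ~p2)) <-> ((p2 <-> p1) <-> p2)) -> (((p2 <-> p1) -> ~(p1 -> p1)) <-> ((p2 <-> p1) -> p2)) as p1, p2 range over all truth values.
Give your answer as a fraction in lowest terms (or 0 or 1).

1/2

Take p1 = 1/4, p2 = 1/2:
p2 -> p1 = 1/2 -> 1/4 = 3/4
~p2 = ~1/2 = 1/2
p2 -> ~p2 = 1/2 -> 1/2 = 1
(p2 -> p1) <-> (p2 -> ~p2) = 3/4 <-> 1 = 3/4
p2 <-> p1 = 1/2 <-> 1/4 = 3/4
(p2 <-> p1) <-> p2 = 3/4 <-> 1/2 = 3/4
((p2 -> p1) <-> (p2 -> ~p2)) <-> ((p2 <-> p1) <-> p2) = 3/4 <-> 3/4 = 1
p2 <-> p1 = 1/2 <-> 1/4 = 3/4
p1 -> p1 = 1/4 -> 1/4 = 1
~(p1 -> p1) = ~1 = 0
(p2 <-> p1) -> ~(p1 -> p1) = 3/4 -> 0 = 1/4
p2 <-> p1 = 1/2 <-> 1/4 = 3/4
(p2 <-> p1) -> p2 = 3/4 -> 1/2 = 3/4
((p2 <-> p1) -> ~(p1 -> p1)) <-> ((p2 <-> p1) -> p2) = 1/4 <-> 3/4 = 1/2
(((p2 -> p1) <-> (p2 -> ~p2)) <-> ((p2 <-> p1) <-> p2)) -> (((p2 <-> p1) -> ~(p1 -> p1)) <-> ((p2 <-> p1) -> p2)) = 1 -> 1/2 = 1/2
No assignment yields a value below 1/2, so this is the minimum.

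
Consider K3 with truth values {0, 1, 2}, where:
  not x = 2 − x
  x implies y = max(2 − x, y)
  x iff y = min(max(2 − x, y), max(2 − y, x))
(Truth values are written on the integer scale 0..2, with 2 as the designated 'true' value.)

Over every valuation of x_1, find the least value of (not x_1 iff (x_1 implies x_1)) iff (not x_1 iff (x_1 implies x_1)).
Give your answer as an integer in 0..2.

Take x_1 = 1:
not x_1 = not 1 = 1
x_1 implies x_1 = 1 implies 1 = 1
not x_1 iff (x_1 implies x_1) = 1 iff 1 = 1
not x_1 = not 1 = 1
x_1 implies x_1 = 1 implies 1 = 1
not x_1 iff (x_1 implies x_1) = 1 iff 1 = 1
(not x_1 iff (x_1 implies x_1)) iff (not x_1 iff (x_1 implies x_1)) = 1 iff 1 = 1
No assignment yields a value below 1, so this is the minimum.

1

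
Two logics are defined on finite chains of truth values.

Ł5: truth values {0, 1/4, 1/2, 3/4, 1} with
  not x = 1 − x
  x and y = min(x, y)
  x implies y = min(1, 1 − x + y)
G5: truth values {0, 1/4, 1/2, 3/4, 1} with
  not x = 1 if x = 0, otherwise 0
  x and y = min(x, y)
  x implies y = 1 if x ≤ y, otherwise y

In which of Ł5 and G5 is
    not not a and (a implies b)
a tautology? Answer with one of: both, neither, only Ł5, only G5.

In Ł5: at a = 0, b = 0 the value is 0 — not a tautology.
In G5: at a = 0, b = 0 the value is 0 — not a tautology.

neither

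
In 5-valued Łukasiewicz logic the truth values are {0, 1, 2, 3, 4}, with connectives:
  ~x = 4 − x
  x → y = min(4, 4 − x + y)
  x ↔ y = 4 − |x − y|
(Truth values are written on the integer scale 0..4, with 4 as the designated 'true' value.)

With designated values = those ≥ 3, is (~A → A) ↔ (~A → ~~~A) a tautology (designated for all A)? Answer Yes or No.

No

Counterexample: take A = 0.
~A = ~0 = 4
~A → A = 4 → 0 = 0
~A = ~0 = 4
~A = ~0 = 4
~~A = ~4 = 0
~~~A = ~0 = 4
~A → ~~~A = 4 → 4 = 4
(~A → A) ↔ (~A → ~~~A) = 0 ↔ 4 = 0
This gives 0, which is below 3.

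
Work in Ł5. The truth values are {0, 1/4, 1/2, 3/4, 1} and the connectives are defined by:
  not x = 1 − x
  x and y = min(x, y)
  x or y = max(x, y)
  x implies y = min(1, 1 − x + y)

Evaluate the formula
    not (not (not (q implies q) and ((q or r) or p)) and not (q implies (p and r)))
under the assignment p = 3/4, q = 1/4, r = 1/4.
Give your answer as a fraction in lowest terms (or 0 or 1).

1

q implies q = 1/4 implies 1/4 = 1
not (q implies q) = not 1 = 0
q or r = 1/4 or 1/4 = 1/4
(q or r) or p = 1/4 or 3/4 = 3/4
not (q implies q) and ((q or r) or p) = 0 and 3/4 = 0
not (not (q implies q) and ((q or r) or p)) = not 0 = 1
p and r = 3/4 and 1/4 = 1/4
q implies (p and r) = 1/4 implies 1/4 = 1
not (q implies (p and r)) = not 1 = 0
not (not (q implies q) and ((q or r) or p)) and not (q implies (p and r)) = 1 and 0 = 0
not (not (not (q implies q) and ((q or r) or p)) and not (q implies (p and r))) = not 0 = 1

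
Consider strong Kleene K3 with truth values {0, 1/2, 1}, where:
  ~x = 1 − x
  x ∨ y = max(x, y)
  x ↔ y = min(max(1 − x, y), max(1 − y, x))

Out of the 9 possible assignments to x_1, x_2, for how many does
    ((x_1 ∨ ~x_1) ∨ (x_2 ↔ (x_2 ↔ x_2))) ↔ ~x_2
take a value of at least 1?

2

x_1 = 0, x_2 = 0 ↦ 1  ≥
x_1 = 0, x_2 = 1/2 ↦ 1/2  <
x_1 = 0, x_2 = 1 ↦ 0  <
x_1 = 1/2, x_2 = 0 ↦ 1/2  <
x_1 = 1/2, x_2 = 1/2 ↦ 1/2  <
x_1 = 1/2, x_2 = 1 ↦ 0  <
x_1 = 1, x_2 = 0 ↦ 1  ≥
x_1 = 1, x_2 = 1/2 ↦ 1/2  <
x_1 = 1, x_2 = 1 ↦ 0  <
So 2 of the 9 assignments meet the threshold.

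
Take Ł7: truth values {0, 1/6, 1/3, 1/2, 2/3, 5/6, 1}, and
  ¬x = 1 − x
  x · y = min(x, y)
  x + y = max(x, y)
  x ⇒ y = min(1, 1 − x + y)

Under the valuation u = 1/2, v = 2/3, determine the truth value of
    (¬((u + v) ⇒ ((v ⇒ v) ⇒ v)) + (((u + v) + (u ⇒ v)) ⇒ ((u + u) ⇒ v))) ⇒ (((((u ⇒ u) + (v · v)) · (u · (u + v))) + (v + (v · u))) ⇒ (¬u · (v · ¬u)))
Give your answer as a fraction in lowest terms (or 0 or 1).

u + v = 1/2 + 2/3 = 2/3
v ⇒ v = 2/3 ⇒ 2/3 = 1
(v ⇒ v) ⇒ v = 1 ⇒ 2/3 = 2/3
(u + v) ⇒ ((v ⇒ v) ⇒ v) = 2/3 ⇒ 2/3 = 1
¬((u + v) ⇒ ((v ⇒ v) ⇒ v)) = ¬1 = 0
u + v = 1/2 + 2/3 = 2/3
u ⇒ v = 1/2 ⇒ 2/3 = 1
(u + v) + (u ⇒ v) = 2/3 + 1 = 1
u + u = 1/2 + 1/2 = 1/2
(u + u) ⇒ v = 1/2 ⇒ 2/3 = 1
((u + v) + (u ⇒ v)) ⇒ ((u + u) ⇒ v) = 1 ⇒ 1 = 1
¬((u + v) ⇒ ((v ⇒ v) ⇒ v)) + (((u + v) + (u ⇒ v)) ⇒ ((u + u) ⇒ v)) = 0 + 1 = 1
u ⇒ u = 1/2 ⇒ 1/2 = 1
v · v = 2/3 · 2/3 = 2/3
(u ⇒ u) + (v · v) = 1 + 2/3 = 1
u + v = 1/2 + 2/3 = 2/3
u · (u + v) = 1/2 · 2/3 = 1/2
((u ⇒ u) + (v · v)) · (u · (u + v)) = 1 · 1/2 = 1/2
v · u = 2/3 · 1/2 = 1/2
v + (v · u) = 2/3 + 1/2 = 2/3
(((u ⇒ u) + (v · v)) · (u · (u + v))) + (v + (v · u)) = 1/2 + 2/3 = 2/3
¬u = ¬1/2 = 1/2
¬u = ¬1/2 = 1/2
v · ¬u = 2/3 · 1/2 = 1/2
¬u · (v · ¬u) = 1/2 · 1/2 = 1/2
((((u ⇒ u) + (v · v)) · (u · (u + v))) + (v + (v · u))) ⇒ (¬u · (v · ¬u)) = 2/3 ⇒ 1/2 = 5/6
(¬((u + v) ⇒ ((v ⇒ v) ⇒ v)) + (((u + v) + (u ⇒ v)) ⇒ ((u + u) ⇒ v))) ⇒ (((((u ⇒ u) + (v · v)) · (u · (u + v))) + (v + (v · u))) ⇒ (¬u · (v · ¬u))) = 1 ⇒ 5/6 = 5/6

5/6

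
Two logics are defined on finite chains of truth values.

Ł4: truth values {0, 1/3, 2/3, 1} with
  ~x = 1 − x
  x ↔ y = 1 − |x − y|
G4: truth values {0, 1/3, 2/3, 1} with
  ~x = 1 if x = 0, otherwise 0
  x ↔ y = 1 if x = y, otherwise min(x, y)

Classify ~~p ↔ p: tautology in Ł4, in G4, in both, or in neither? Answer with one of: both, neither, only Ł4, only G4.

In Ł4: every assignment gives 1 — tautology.
In G4: at p = 1/3 the value is 1/3 — not a tautology.

only Ł4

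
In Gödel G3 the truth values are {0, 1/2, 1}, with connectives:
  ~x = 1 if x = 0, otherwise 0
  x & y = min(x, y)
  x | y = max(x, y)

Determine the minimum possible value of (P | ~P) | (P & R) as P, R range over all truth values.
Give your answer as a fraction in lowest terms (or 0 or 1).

Take P = 1/2, R = 0:
~P = ~1/2 = 0
P | ~P = 1/2 | 0 = 1/2
P & R = 1/2 & 0 = 0
(P | ~P) | (P & R) = 1/2 | 0 = 1/2
No assignment yields a value below 1/2, so this is the minimum.

1/2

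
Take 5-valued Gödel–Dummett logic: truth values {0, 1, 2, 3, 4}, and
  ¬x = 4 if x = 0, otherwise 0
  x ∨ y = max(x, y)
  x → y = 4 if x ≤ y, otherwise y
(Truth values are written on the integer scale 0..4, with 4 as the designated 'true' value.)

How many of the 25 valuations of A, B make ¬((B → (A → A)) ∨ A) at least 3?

0

value 0: 25 assignments
So 0 of the 25 assignments meet the threshold.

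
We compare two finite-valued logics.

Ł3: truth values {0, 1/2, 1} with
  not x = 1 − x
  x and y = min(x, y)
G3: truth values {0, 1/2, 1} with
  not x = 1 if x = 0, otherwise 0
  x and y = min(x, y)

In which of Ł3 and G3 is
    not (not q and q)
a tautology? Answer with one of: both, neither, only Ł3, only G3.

In Ł3: at q = 1/2 the value is 1/2 — not a tautology.
In G3: every assignment gives 1 — tautology.

only G3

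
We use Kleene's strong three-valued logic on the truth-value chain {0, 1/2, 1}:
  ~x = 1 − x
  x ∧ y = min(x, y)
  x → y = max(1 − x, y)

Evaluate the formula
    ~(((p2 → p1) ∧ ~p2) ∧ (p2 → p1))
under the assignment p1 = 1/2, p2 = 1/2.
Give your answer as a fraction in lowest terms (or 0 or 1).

p2 → p1 = 1/2 → 1/2 = 1/2
~p2 = ~1/2 = 1/2
(p2 → p1) ∧ ~p2 = 1/2 ∧ 1/2 = 1/2
p2 → p1 = 1/2 → 1/2 = 1/2
((p2 → p1) ∧ ~p2) ∧ (p2 → p1) = 1/2 ∧ 1/2 = 1/2
~(((p2 → p1) ∧ ~p2) ∧ (p2 → p1)) = ~1/2 = 1/2

1/2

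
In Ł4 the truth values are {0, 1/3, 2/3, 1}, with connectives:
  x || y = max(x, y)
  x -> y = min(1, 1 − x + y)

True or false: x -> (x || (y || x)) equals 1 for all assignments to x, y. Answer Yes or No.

Yes

x = 0, y = 0 ↦ 1
x = 0, y = 1/3 ↦ 1
x = 0, y = 2/3 ↦ 1
x = 0, y = 1 ↦ 1
x = 1/3, y = 0 ↦ 1
x = 1/3, y = 1/3 ↦ 1
x = 1/3, y = 2/3 ↦ 1
x = 1/3, y = 1 ↦ 1
x = 2/3, y = 0 ↦ 1
x = 2/3, y = 1/3 ↦ 1
x = 2/3, y = 2/3 ↦ 1
x = 2/3, y = 1 ↦ 1
x = 1, y = 0 ↦ 1
x = 1, y = 1/3 ↦ 1
x = 1, y = 2/3 ↦ 1
x = 1, y = 1 ↦ 1
Every assignment gives a value ≥ 1.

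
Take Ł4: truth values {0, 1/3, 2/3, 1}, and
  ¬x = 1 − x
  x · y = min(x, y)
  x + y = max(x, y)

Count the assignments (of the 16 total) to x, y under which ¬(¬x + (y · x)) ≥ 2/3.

4

x = 0, y = 0 ↦ 0  <
x = 0, y = 1/3 ↦ 0  <
x = 0, y = 2/3 ↦ 0  <
x = 0, y = 1 ↦ 0  <
x = 1/3, y = 0 ↦ 1/3  <
x = 1/3, y = 1/3 ↦ 1/3  <
x = 1/3, y = 2/3 ↦ 1/3  <
x = 1/3, y = 1 ↦ 1/3  <
x = 2/3, y = 0 ↦ 2/3  ≥
x = 2/3, y = 1/3 ↦ 2/3  ≥
x = 2/3, y = 2/3 ↦ 1/3  <
x = 2/3, y = 1 ↦ 1/3  <
x = 1, y = 0 ↦ 1  ≥
x = 1, y = 1/3 ↦ 2/3  ≥
x = 1, y = 2/3 ↦ 1/3  <
x = 1, y = 1 ↦ 0  <
So 4 of the 16 assignments meet the threshold.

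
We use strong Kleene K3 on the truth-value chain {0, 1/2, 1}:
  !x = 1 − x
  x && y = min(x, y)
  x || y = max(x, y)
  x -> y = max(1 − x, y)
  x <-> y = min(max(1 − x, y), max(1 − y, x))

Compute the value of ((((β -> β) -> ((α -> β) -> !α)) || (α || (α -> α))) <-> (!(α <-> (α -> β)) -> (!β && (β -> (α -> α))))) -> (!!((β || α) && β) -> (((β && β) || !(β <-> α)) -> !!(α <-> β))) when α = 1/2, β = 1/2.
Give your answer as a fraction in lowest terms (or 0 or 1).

β -> β = 1/2 -> 1/2 = 1/2
α -> β = 1/2 -> 1/2 = 1/2
!α = !1/2 = 1/2
(α -> β) -> !α = 1/2 -> 1/2 = 1/2
(β -> β) -> ((α -> β) -> !α) = 1/2 -> 1/2 = 1/2
α -> α = 1/2 -> 1/2 = 1/2
α || (α -> α) = 1/2 || 1/2 = 1/2
((β -> β) -> ((α -> β) -> !α)) || (α || (α -> α)) = 1/2 || 1/2 = 1/2
α -> β = 1/2 -> 1/2 = 1/2
α <-> (α -> β) = 1/2 <-> 1/2 = 1/2
!(α <-> (α -> β)) = !1/2 = 1/2
!β = !1/2 = 1/2
α -> α = 1/2 -> 1/2 = 1/2
β -> (α -> α) = 1/2 -> 1/2 = 1/2
!β && (β -> (α -> α)) = 1/2 && 1/2 = 1/2
!(α <-> (α -> β)) -> (!β && (β -> (α -> α))) = 1/2 -> 1/2 = 1/2
(((β -> β) -> ((α -> β) -> !α)) || (α || (α -> α))) <-> (!(α <-> (α -> β)) -> (!β && (β -> (α -> α)))) = 1/2 <-> 1/2 = 1/2
β || α = 1/2 || 1/2 = 1/2
(β || α) && β = 1/2 && 1/2 = 1/2
!((β || α) && β) = !1/2 = 1/2
!!((β || α) && β) = !1/2 = 1/2
β && β = 1/2 && 1/2 = 1/2
β <-> α = 1/2 <-> 1/2 = 1/2
!(β <-> α) = !1/2 = 1/2
(β && β) || !(β <-> α) = 1/2 || 1/2 = 1/2
α <-> β = 1/2 <-> 1/2 = 1/2
!(α <-> β) = !1/2 = 1/2
!!(α <-> β) = !1/2 = 1/2
((β && β) || !(β <-> α)) -> !!(α <-> β) = 1/2 -> 1/2 = 1/2
!!((β || α) && β) -> (((β && β) || !(β <-> α)) -> !!(α <-> β)) = 1/2 -> 1/2 = 1/2
((((β -> β) -> ((α -> β) -> !α)) || (α || (α -> α))) <-> (!(α <-> (α -> β)) -> (!β && (β -> (α -> α))))) -> (!!((β || α) && β) -> (((β && β) || !(β <-> α)) -> !!(α <-> β))) = 1/2 -> 1/2 = 1/2

1/2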